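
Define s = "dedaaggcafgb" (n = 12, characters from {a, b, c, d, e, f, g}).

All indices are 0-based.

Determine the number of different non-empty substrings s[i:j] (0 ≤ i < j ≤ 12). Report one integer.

rank→(start, suffix):
  0 → (3, 'aaggcafgb')
  1 → (8, 'afgb')
  2 → (4, 'aggcafgb')
  3 → (11, 'b')
  4 → (7, 'cafgb')
  5 → (2, 'daaggcafgb')
  6 → (0, 'dedaaggcafgb')
  7 → (1, 'edaaggcafgb')
  8 → (9, 'fgb')
  9 → (10, 'gb')
  10 → (6, 'gcafgb')
  11 → (5, 'ggcafgb')

SA = [3, 8, 4, 11, 7, 2, 0, 1, 9, 10, 6, 5]
i: (SA[i-1],SA[i]) lcp shared
  1: (3,8) 1 'a'
  2: (8,4) 1 'a'
  3: (4,11) 0 ''
  4: (11,7) 0 ''
  5: (7,2) 0 ''
  6: (2,0) 1 'd'
  7: (0,1) 0 ''
  8: (1,9) 0 ''
  9: (9,10) 0 ''
  10: (10,6) 1 'g'
  11: (6,5) 1 'g'

n(n+1)/2 = 12·13/2 = 78
Σ LCP = 0 + 1 + 1 + 0 + 0 + 0 + 1 + 0 + 0 + 0 + 1 + 1 = 5
distinct = 78 − 5 = 73

73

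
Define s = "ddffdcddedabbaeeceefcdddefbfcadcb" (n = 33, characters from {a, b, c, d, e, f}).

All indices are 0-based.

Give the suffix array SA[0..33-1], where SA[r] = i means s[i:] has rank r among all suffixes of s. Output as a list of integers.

rank | idx | suffix
   0 |  10 | abbaeeceefcdddefbfcadcb
   1 |  29 | adcb
   2 |  13 | aeeceefcdddefbfcadcb
   3 |  32 | b
   4 |  12 | baeeceefcdddefbfcadcb
   5 |  11 | bbaeeceefcdddefbfcadcb
   6 |  26 | bfcadcb
   7 |  28 | cadcb
   8 |  31 | cb
   9 |  20 | cdddefbfcadcb
  10 |   5 | cddedabbaeeceefcdddefbfcadcb
  11 |  16 | ceefcdddefbfcadcb
  12 |   9 | dabbaeeceefcdddefbfcadcb
  13 |  30 | dcb
  14 |   4 | dcddedabbaeeceefcdddefbfcadcb
  15 |  21 | dddefbfcadcb
  16 |   6 | ddedabbaeeceefcdddefbfcadcb
  17 |  22 | ddefbfcadcb
  18 |   0 | ddffdcddedabbaeeceefcdddefbfcadcb
  19 |   7 | dedabbaeeceefcdddefbfcadcb
  20 |  23 | defbfcadcb
  21 |   1 | dffdcddedabbaeeceefcdddefbfcadcb
  22 |  15 | eceefcdddefbfcadcb
  23 |   8 | edabbaeeceefcdddefbfcadcb
  24 |  14 | eeceefcdddefbfcadcb
  25 |  17 | eefcdddefbfcadcb
  26 |  24 | efbfcadcb
  27 |  18 | efcdddefbfcadcb
  28 |  25 | fbfcadcb
  29 |  27 | fcadcb
  30 |  19 | fcdddefbfcadcb
  31 |   3 | fdcddedabbaeeceefcdddefbfcadcb
  32 |   2 | ffdcddedabbaeeceefcdddefbfcadcb

[10, 29, 13, 32, 12, 11, 26, 28, 31, 20, 5, 16, 9, 30, 4, 21, 6, 22, 0, 7, 23, 1, 15, 8, 14, 17, 24, 18, 25, 27, 19, 3, 2]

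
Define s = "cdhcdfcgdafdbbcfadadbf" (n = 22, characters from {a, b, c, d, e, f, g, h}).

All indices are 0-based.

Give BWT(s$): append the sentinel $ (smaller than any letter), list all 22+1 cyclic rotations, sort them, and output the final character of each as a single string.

rank  rotation                 last
    0  $cdhcdfcgdafdbbcfadadbf  f
    1  adadbf$cdhcdfcgdafdbbcf  f
    2  adbf$cdhcdfcgdafdbbcfad  d
    3  afdbbcfadadbf$cdhcdfcgd  d
    4  bbcfadadbf$cdhcdfcgdafd  d
    5  bcfadadbf$cdhcdfcgdafdb  b
    6  bf$cdhcdfcgdafdbbcfadad  d
    7  cdfcgdafdbbcfadadbf$cdh  h
    8  cdhcdfcgdafdbbcfadadbf$  $
    9  cfadadbf$cdhcdfcgdafdbb  b
   10  cgdafdbbcfadadbf$cdhcdf  f
   11  dadbf$cdhcdfcgdafdbbcfa  a
   12  dafdbbcfadadbf$cdhcdfcg  g
   13  dbbcfadadbf$cdhcdfcgdaf  f
   14  dbf$cdhcdfcgdafdbbcfada  a
   15  dfcgdafdbbcfadadbf$cdhc  c
   16  dhcdfcgdafdbbcfadadbf$c  c
   17  f$cdhcdfcgdafdbbcfadadb  b
   18  fadadbf$cdhcdfcgdafdbbc  c
   19  fcgdafdbbcfadadbf$cdhcd  d
   20  fdbbcfadadbf$cdhcdfcgda  a
   21  gdafdbbcfadadbf$cdhcdfc  c
   22  hcdfcgdafdbbcfadadbf$cd  d

ffdddbdh$bfagfaccbcdacd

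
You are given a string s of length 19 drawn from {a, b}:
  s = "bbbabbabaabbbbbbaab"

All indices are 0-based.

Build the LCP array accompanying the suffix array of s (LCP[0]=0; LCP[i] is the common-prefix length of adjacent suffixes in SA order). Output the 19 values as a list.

[0, 3, 1, 2, 2, 3, 0, 1, 4, 2, 3, 1, 3, 4, 2, 4, 3, 4, 5]

rank→(start, suffix):
  0 → (16, 'aab')
  1 → (8, 'aabbbbbbaab')
  2 → (17, 'ab')
  3 → (6, 'abaabbbbbbaab')
  4 → (3, 'abbabaabbbbbbaab')
  5 → (9, 'abbbbbbaab')
  6 → (18, 'b')
  7 → (15, 'baab')
  8 → (7, 'baabbbbbbaab')
  9 → (5, 'babaabbbbbbaab')
  10 → (2, 'babbabaabbbbbbaab')
  11 → (14, 'bbaab')
  12 → (4, 'bbabaabbbbbbaab')
  13 → (1, 'bbabbabaabbbbbbaab')
  14 → (13, 'bbbaab')
  15 → (0, 'bbbabbabaabbbbbbaab')
  16 → (12, 'bbbbaab')
  17 → (11, 'bbbbbaab')
  18 → (10, 'bbbbbbaab')

SA = [16, 8, 17, 6, 3, 9, 18, 15, 7, 5, 2, 14, 4, 1, 13, 0, 12, 11, 10]
rank  pair      lcp
   1  s[16:],s[8:]  3  'aab'
   2  s[8:],s[17:]  1  'a'
   3  s[17:],s[6:]  2  'ab'
   4  s[6:],s[3:]  2  'ab'
   5  s[3:],s[9:]  3  'abb'
   6  s[9:],s[18:]  0  ''
   7  s[18:],s[15:]  1  'b'
   8  s[15:],s[7:]  4  'baab'
   9  s[7:],s[5:]  2  'ba'
  10  s[5:],s[2:]  3  'bab'
  11  s[2:],s[14:]  1  'b'
  12  s[14:],s[4:]  3  'bba'
  13  s[4:],s[1:]  4  'bbab'
  14  s[1:],s[13:]  2  'bb'
  15  s[13:],s[0:]  4  'bbba'
  16  s[0:],s[12:]  3  'bbb'
  17  s[12:],s[11:]  4  'bbbb'
  18  s[11:],s[10:]  5  'bbbbb'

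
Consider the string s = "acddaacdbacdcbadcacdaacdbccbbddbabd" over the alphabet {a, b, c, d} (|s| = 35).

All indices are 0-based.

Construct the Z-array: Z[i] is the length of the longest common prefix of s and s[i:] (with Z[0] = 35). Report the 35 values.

Z[0]=35
i=1: i≥r, start 0; Z[1]=0
i=2: i≥r, start 0; Z[2]=0
i=3: i≥r, start 0; Z[3]=0
i=4: i≥r, start 0; Z[4]=1 scan→box=[4,5)
i=5: i≥r, start 0; Z[5]=3 scan→box=[5,8)
i=6: min(r-i=2, Z[1]=0)=0; Z[6]=0
i=7: min(r-i=1, Z[2]=0)=0; Z[7]=0
i=8: i≥r, start 0; Z[8]=0
i=9: i≥r, start 0; Z[9]=3 scan→box=[9,12)
i=10: min(r-i=2, Z[1]=0)=0; Z[10]=0
i=11: min(r-i=1, Z[2]=0)=0; Z[11]=0
i=12: i≥r, start 0; Z[12]=0
i=13: i≥r, start 0; Z[13]=0
i=14: i≥r, start 0; Z[14]=1 scan→box=[14,15)
i=15: i≥r, start 0; Z[15]=0
i=16: i≥r, start 0; Z[16]=0
i=17: i≥r, start 0; Z[17]=3 scan→box=[17,20)
i=18: min(r-i=2, Z[1]=0)=0; Z[18]=0
i=19: min(r-i=1, Z[2]=0)=0; Z[19]=0
i=20: i≥r, start 0; Z[20]=1 scan→box=[20,21)
i=21: i≥r, start 0; Z[21]=3 scan→box=[21,24)
i=22: min(r-i=2, Z[1]=0)=0; Z[22]=0
i=23: min(r-i=1, Z[2]=0)=0; Z[23]=0
i=24: i≥r, start 0; Z[24]=0
i=25: i≥r, start 0; Z[25]=0
i=26: i≥r, start 0; Z[26]=0
i=27: i≥r, start 0; Z[27]=0
i=28: i≥r, start 0; Z[28]=0
i=29: i≥r, start 0; Z[29]=0
i=30: i≥r, start 0; Z[30]=0
i=31: i≥r, start 0; Z[31]=0
i=32: i≥r, start 0; Z[32]=1 scan→box=[32,33)
i=33: i≥r, start 0; Z[33]=0
i=34: i≥r, start 0; Z[34]=0

[35, 0, 0, 0, 1, 3, 0, 0, 0, 3, 0, 0, 0, 0, 1, 0, 0, 3, 0, 0, 1, 3, 0, 0, 0, 0, 0, 0, 0, 0, 0, 0, 1, 0, 0]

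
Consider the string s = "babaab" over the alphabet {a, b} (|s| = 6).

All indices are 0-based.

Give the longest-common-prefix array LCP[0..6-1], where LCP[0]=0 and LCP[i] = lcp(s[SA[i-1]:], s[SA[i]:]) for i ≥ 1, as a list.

[0, 1, 2, 0, 1, 2]

rank→(start, suffix):
  0 → (3, 'aab')
  1 → (4, 'ab')
  2 → (1, 'abaab')
  3 → (5, 'b')
  4 → (2, 'baab')
  5 → (0, 'babaab')

SA = [3, 4, 1, 5, 2, 0]
[i] adj suffixes → lcp
  [1] 3/4 → 1 ('a')
  [2] 4/1 → 2 ('ab')
  [3] 1/5 → 0 ('')
  [4] 5/2 → 1 ('b')
  [5] 2/0 → 2 ('ba')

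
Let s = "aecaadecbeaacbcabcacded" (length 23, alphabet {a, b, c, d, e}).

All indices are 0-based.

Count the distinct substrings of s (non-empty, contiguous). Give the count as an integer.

249

sorted suffixes:
  #0 SA[0]=10  'aacbcabcacded'
  #1 SA[1]=3  'aadecbeaacbcabcacded'
  #2 SA[2]=15  'abcacded'
  #3 SA[3]=11  'acbcabcacded'
  #4 SA[4]=18  'acded'
  #5 SA[5]=4  'adecbeaacbcabcacded'
  #6 SA[6]=0  'aecaadecbeaacbcabcacded'
  #7 SA[7]=13  'bcabcacded'
  #8 SA[8]=16  'bcacded'
  #9 SA[9]=8  'beaacbcabcacded'
  #10 SA[10]=2  'caadecbeaacbcabcacded'
  #11 SA[11]=14  'cabcacded'
  #12 SA[12]=17  'cacded'
  #13 SA[13]=12  'cbcabcacded'
  #14 SA[14]=7  'cbeaacbcabcacded'
  #15 SA[15]=19  'cded'
  #16 SA[16]=22  'd'
  #17 SA[17]=5  'decbeaacbcabcacded'
  #18 SA[18]=20  'ded'
  #19 SA[19]=9  'eaacbcabcacded'
  #20 SA[20]=1  'ecaadecbeaacbcabcacded'
  #21 SA[21]=6  'ecbeaacbcabcacded'
  #22 SA[22]=21  'ed'

SA = [10, 3, 15, 11, 18, 4, 0, 13, 16, 8, 2, 14, 17, 12, 7, 19, 22, 5, 20, 9, 1, 6, 21]
[i] adj suffixes → lcp
  [1] 10/3 → 2 ('aa')
  [2] 3/15 → 1 ('a')
  [3] 15/11 → 1 ('a')
  [4] 11/18 → 2 ('ac')
  [5] 18/4 → 1 ('a')
  [6] 4/0 → 1 ('a')
  [7] 0/13 → 0 ('')
  [8] 13/16 → 3 ('bca')
  [9] 16/8 → 1 ('b')
  [10] 8/2 → 0 ('')
  [11] 2/14 → 2 ('ca')
  [12] 14/17 → 2 ('ca')
  [13] 17/12 → 1 ('c')
  [14] 12/7 → 2 ('cb')
  [15] 7/19 → 1 ('c')
  [16] 19/22 → 0 ('')
  [17] 22/5 → 1 ('d')
  [18] 5/20 → 2 ('de')
  [19] 20/9 → 0 ('')
  [20] 9/1 → 1 ('e')
  [21] 1/6 → 2 ('ec')
  [22] 6/21 → 1 ('e')

n(n+1)/2 = 23·24/2 = 276
Σ LCP = 0 + 2 + 1 + 1 + 2 + 1 + 1 + 0 + 3 + 1 + 0 + 2 + 2 + 1 + 2 + 1 + 0 + 1 + 2 + 0 + 1 + 2 + 1 = 27
distinct = 276 − 27 = 249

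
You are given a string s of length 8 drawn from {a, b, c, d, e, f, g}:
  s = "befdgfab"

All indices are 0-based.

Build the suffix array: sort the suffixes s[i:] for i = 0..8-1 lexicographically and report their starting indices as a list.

[6, 7, 0, 3, 1, 5, 2, 4]

rank→(start, suffix):
  0 → (6, 'ab')
  1 → (7, 'b')
  2 → (0, 'befdgfab')
  3 → (3, 'dgfab')
  4 → (1, 'efdgfab')
  5 → (5, 'fab')
  6 → (2, 'fdgfab')
  7 → (4, 'gfab')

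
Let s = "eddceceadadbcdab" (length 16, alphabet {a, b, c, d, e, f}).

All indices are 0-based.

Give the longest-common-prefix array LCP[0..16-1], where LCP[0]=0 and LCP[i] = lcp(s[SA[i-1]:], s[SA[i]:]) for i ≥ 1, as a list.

rank→(start, suffix):
  0 → (14, 'ab')
  1 → (7, 'adadbcdab')
  2 → (9, 'adbcdab')
  3 → (15, 'b')
  4 → (11, 'bcdab')
  5 → (12, 'cdab')
  6 → (5, 'ceadadbcdab')
  7 → (3, 'ceceadadbcdab')
  8 → (13, 'dab')
  9 → (8, 'dadbcdab')
  10 → (10, 'dbcdab')
  11 → (2, 'dceceadadbcdab')
  12 → (1, 'ddceceadadbcdab')
  13 → (6, 'eadadbcdab')
  14 → (4, 'eceadadbcdab')
  15 → (0, 'eddceceadadbcdab')

SA = [14, 7, 9, 15, 11, 12, 5, 3, 13, 8, 10, 2, 1, 6, 4, 0]
rank  pair      lcp
   1  s[14:],s[7:]  1  'a'
   2  s[7:],s[9:]  2  'ad'
   3  s[9:],s[15:]  0  ''
   4  s[15:],s[11:]  1  'b'
   5  s[11:],s[12:]  0  ''
   6  s[12:],s[5:]  1  'c'
   7  s[5:],s[3:]  2  'ce'
   8  s[3:],s[13:]  0  ''
   9  s[13:],s[8:]  2  'da'
  10  s[8:],s[10:]  1  'd'
  11  s[10:],s[2:]  1  'd'
  12  s[2:],s[1:]  1  'd'
  13  s[1:],s[6:]  0  ''
  14  s[6:],s[4:]  1  'e'
  15  s[4:],s[0:]  1  'e'

[0, 1, 2, 0, 1, 0, 1, 2, 0, 2, 1, 1, 1, 0, 1, 1]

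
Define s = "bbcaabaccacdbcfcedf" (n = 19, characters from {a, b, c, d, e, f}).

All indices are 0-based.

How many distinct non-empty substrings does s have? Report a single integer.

rank | idx | suffix
   0 |   3 | aabaccacdbcfcedf
   1 |   4 | abaccacdbcfcedf
   2 |   6 | accacdbcfcedf
   3 |   9 | acdbcfcedf
   4 |   5 | baccacdbcfcedf
   5 |   0 | bbcaabaccacdbcfcedf
   6 |   1 | bcaabaccacdbcfcedf
   7 |  12 | bcfcedf
   8 |   2 | caabaccacdbcfcedf
   9 |   8 | cacdbcfcedf
  10 |   7 | ccacdbcfcedf
  11 |  10 | cdbcfcedf
  12 |  15 | cedf
  13 |  13 | cfcedf
  14 |  11 | dbcfcedf
  15 |  17 | df
  16 |  16 | edf
  17 |  18 | f
  18 |  14 | fcedf

SA = [3, 4, 6, 9, 5, 0, 1, 12, 2, 8, 7, 10, 15, 13, 11, 17, 16, 18, 14]
i: (SA[i-1],SA[i]) lcp shared
  1: (3,4) 1 'a'
  2: (4,6) 1 'a'
  3: (6,9) 2 'ac'
  4: (9,5) 0 ''
  5: (5,0) 1 'b'
  6: (0,1) 1 'b'
  7: (1,12) 2 'bc'
  8: (12,2) 0 ''
  9: (2,8) 2 'ca'
  10: (8,7) 1 'c'
  11: (7,10) 1 'c'
  12: (10,15) 1 'c'
  13: (15,13) 1 'c'
  14: (13,11) 0 ''
  15: (11,17) 1 'd'
  16: (17,16) 0 ''
  17: (16,18) 0 ''
  18: (18,14) 1 'f'

n(n+1)/2 = 19·20/2 = 190
Σ LCP = 0 + 1 + 1 + 2 + 0 + 1 + 1 + 2 + 0 + 2 + 1 + 1 + 1 + 1 + 0 + 1 + 0 + 0 + 1 = 16
distinct = 190 − 16 = 174

174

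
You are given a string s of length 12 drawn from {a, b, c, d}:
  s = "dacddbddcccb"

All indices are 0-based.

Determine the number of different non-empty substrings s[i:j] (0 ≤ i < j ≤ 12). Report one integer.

sorted suffixes:
  #0 SA[0]=1  'acddbddcccb'
  #1 SA[1]=11  'b'
  #2 SA[2]=5  'bddcccb'
  #3 SA[3]=10  'cb'
  #4 SA[4]=9  'ccb'
  #5 SA[5]=8  'cccb'
  #6 SA[6]=2  'cddbddcccb'
  #7 SA[7]=0  'dacddbddcccb'
  #8 SA[8]=4  'dbddcccb'
  #9 SA[9]=7  'dcccb'
  #10 SA[10]=3  'ddbddcccb'
  #11 SA[11]=6  'ddcccb'

SA = [1, 11, 5, 10, 9, 8, 2, 0, 4, 7, 3, 6]
rank  pair      lcp
   1  s[1:],s[11:]  0  ''
   2  s[11:],s[5:]  1  'b'
   3  s[5:],s[10:]  0  ''
   4  s[10:],s[9:]  1  'c'
   5  s[9:],s[8:]  2  'cc'
   6  s[8:],s[2:]  1  'c'
   7  s[2:],s[0:]  0  ''
   8  s[0:],s[4:]  1  'd'
   9  s[4:],s[7:]  1  'd'
  10  s[7:],s[3:]  1  'd'
  11  s[3:],s[6:]  2  'dd'

n(n+1)/2 = 12·13/2 = 78
Σ LCP = 0 + 0 + 1 + 0 + 1 + 2 + 1 + 0 + 1 + 1 + 1 + 2 = 10
distinct = 78 − 10 = 68

68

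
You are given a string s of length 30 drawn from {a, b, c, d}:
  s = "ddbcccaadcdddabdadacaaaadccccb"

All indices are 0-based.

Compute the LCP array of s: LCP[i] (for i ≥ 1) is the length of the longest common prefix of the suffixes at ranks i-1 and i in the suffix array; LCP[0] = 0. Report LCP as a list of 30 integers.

[0, 3, 2, 4, 1, 1, 1, 2, 3, 0, 1, 1, 0, 3, 1, 1, 2, 2, 3, 3, 1, 0, 2, 2, 1, 1, 2, 1, 2, 2]

rank | idx | suffix
   0 |  20 | aaaadccccb
   1 |  21 | aaadccccb
   2 |  22 | aadccccb
   3 |   6 | aadcdddabdadacaaaadccccb
   4 |  13 | abdadacaaaadccccb
   5 |  18 | acaaaadccccb
   6 |  16 | adacaaaadccccb
   7 |  23 | adccccb
   8 |   7 | adcdddabdadacaaaadccccb
   9 |  29 | b
  10 |   2 | bcccaadcdddabdadacaaaadccccb
  11 |  14 | bdadacaaaadccccb
  12 |  19 | caaaadccccb
  13 |   5 | caadcdddabdadacaaaadccccb
  14 |  28 | cb
  15 |   4 | ccaadcdddabdadacaaaadccccb
  16 |  27 | ccb
  17 |   3 | cccaadcdddabdadacaaaadccccb
  18 |  26 | cccb
  19 |  25 | ccccb
  20 |   9 | cdddabdadacaaaadccccb
  21 |  12 | dabdadacaaaadccccb
  22 |  17 | dacaaaadccccb
  23 |  15 | dadacaaaadccccb
  24 |   1 | dbcccaadcdddabdadacaaaadccccb
  25 |  24 | dccccb
  26 |   8 | dcdddabdadacaaaadccccb
  27 |  11 | ddabdadacaaaadccccb
  28 |   0 | ddbcccaadcdddabdadacaaaadccccb
  29 |  10 | dddabdadacaaaadccccb

SA = [20, 21, 22, 6, 13, 18, 16, 23, 7, 29, 2, 14, 19, 5, 28, 4, 27, 3, 26, 25, 9, 12, 17, 15, 1, 24, 8, 11, 0, 10]
i: (SA[i-1],SA[i]) lcp shared
  1: (20,21) 3 'aaa'
  2: (21,22) 2 'aa'
  3: (22,6) 4 'aadc'
  4: (6,13) 1 'a'
  5: (13,18) 1 'a'
  6: (18,16) 1 'a'
  7: (16,23) 2 'ad'
  8: (23,7) 3 'adc'
  9: (7,29) 0 ''
  10: (29,2) 1 'b'
  11: (2,14) 1 'b'
  12: (14,19) 0 ''
  13: (19,5) 3 'caa'
  14: (5,28) 1 'c'
  15: (28,4) 1 'c'
  16: (4,27) 2 'cc'
  17: (27,3) 2 'cc'
  18: (3,26) 3 'ccc'
  19: (26,25) 3 'ccc'
  20: (25,9) 1 'c'
  21: (9,12) 0 ''
  22: (12,17) 2 'da'
  23: (17,15) 2 'da'
  24: (15,1) 1 'd'
  25: (1,24) 1 'd'
  26: (24,8) 2 'dc'
  27: (8,11) 1 'd'
  28: (11,0) 2 'dd'
  29: (0,10) 2 'dd'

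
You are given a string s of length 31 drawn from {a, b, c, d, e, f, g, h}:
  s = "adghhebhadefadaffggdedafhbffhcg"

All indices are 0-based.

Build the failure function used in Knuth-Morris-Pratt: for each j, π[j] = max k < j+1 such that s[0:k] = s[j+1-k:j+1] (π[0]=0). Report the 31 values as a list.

[0, 0, 0, 0, 0, 0, 0, 0, 1, 2, 0, 0, 1, 2, 1, 0, 0, 0, 0, 0, 0, 0, 1, 0, 0, 0, 0, 0, 0, 0, 0]

π[0] = 0
j=1 s[j]='d': π[1]=0 (border '')
j=2 s[j]='g': π[2]=0 (border '')
j=3 s[j]='h': π[3]=0 (border '')
j=4 s[j]='h': π[4]=0 (border '')
j=5 s[j]='e': π[5]=0 (border '')
j=6 s[j]='b': π[6]=0 (border '')
j=7 s[j]='h': π[7]=0 (border '')
j=8 s[j]='a': π[8]=1 (border 'a')
j=9 s[j]='d': π[9]=2 (border 'ad')
j=10 s[j]='e': k: 2→0; π[10]=0 (border '')
j=11 s[j]='f': π[11]=0 (border '')
j=12 s[j]='a': π[12]=1 (border 'a')
j=13 s[j]='d': π[13]=2 (border 'ad')
j=14 s[j]='a': k: 2→0; π[14]=1 (border 'a')
j=15 s[j]='f': k: 1→0; π[15]=0 (border '')
j=16 s[j]='f': π[16]=0 (border '')
j=17 s[j]='g': π[17]=0 (border '')
j=18 s[j]='g': π[18]=0 (border '')
j=19 s[j]='d': π[19]=0 (border '')
j=20 s[j]='e': π[20]=0 (border '')
j=21 s[j]='d': π[21]=0 (border '')
j=22 s[j]='a': π[22]=1 (border 'a')
j=23 s[j]='f': k: 1→0; π[23]=0 (border '')
j=24 s[j]='h': π[24]=0 (border '')
j=25 s[j]='b': π[25]=0 (border '')
j=26 s[j]='f': π[26]=0 (border '')
j=27 s[j]='f': π[27]=0 (border '')
j=28 s[j]='h': π[28]=0 (border '')
j=29 s[j]='c': π[29]=0 (border '')
j=30 s[j]='g': π[30]=0 (border '')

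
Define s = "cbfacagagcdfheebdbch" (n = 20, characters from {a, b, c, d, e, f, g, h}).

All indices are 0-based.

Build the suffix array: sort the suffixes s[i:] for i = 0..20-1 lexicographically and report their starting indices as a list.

rank | idx | suffix
   0 |   3 | acagagcdfheebdbch
   1 |   5 | agagcdfheebdbch
   2 |   7 | agcdfheebdbch
   3 |  17 | bch
   4 |  15 | bdbch
   5 |   1 | bfacagagcdfheebdbch
   6 |   4 | cagagcdfheebdbch
   7 |   0 | cbfacagagcdfheebdbch
   8 |   9 | cdfheebdbch
   9 |  18 | ch
  10 |  16 | dbch
  11 |  10 | dfheebdbch
  12 |  14 | ebdbch
  13 |  13 | eebdbch
  14 |   2 | facagagcdfheebdbch
  15 |  11 | fheebdbch
  16 |   6 | gagcdfheebdbch
  17 |   8 | gcdfheebdbch
  18 |  19 | h
  19 |  12 | heebdbch

[3, 5, 7, 17, 15, 1, 4, 0, 9, 18, 16, 10, 14, 13, 2, 11, 6, 8, 19, 12]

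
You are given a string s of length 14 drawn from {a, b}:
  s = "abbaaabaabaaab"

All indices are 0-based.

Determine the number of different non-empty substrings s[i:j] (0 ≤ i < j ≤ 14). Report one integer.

rank→(start, suffix):
  0 → (10, 'aaab')
  1 → (3, 'aaabaabaaab')
  2 → (11, 'aab')
  3 → (7, 'aabaaab')
  4 → (4, 'aabaabaaab')
  5 → (12, 'ab')
  6 → (8, 'abaaab')
  7 → (5, 'abaabaaab')
  8 → (0, 'abbaaabaabaaab')
  9 → (13, 'b')
  10 → (9, 'baaab')
  11 → (2, 'baaabaabaaab')
  12 → (6, 'baabaaab')
  13 → (1, 'bbaaabaabaaab')

SA = [10, 3, 11, 7, 4, 12, 8, 5, 0, 13, 9, 2, 6, 1]
rank  pair      lcp
   1  s[10:],s[3:]  4  'aaab'
   2  s[3:],s[11:]  2  'aa'
   3  s[11:],s[7:]  3  'aab'
   4  s[7:],s[4:]  5  'aabaa'
   5  s[4:],s[12:]  1  'a'
   6  s[12:],s[8:]  2  'ab'
   7  s[8:],s[5:]  4  'abaa'
   8  s[5:],s[0:]  2  'ab'
   9  s[0:],s[13:]  0  ''
  10  s[13:],s[9:]  1  'b'
  11  s[9:],s[2:]  5  'baaab'
  12  s[2:],s[6:]  3  'baa'
  13  s[6:],s[1:]  1  'b'

n(n+1)/2 = 14·15/2 = 105
Σ LCP = 0 + 4 + 2 + 3 + 5 + 1 + 2 + 4 + 2 + 0 + 1 + 5 + 3 + 1 = 33
distinct = 105 − 33 = 72

72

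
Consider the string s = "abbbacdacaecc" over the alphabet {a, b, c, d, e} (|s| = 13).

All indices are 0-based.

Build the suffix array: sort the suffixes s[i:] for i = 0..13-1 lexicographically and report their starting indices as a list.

[0, 7, 4, 9, 3, 2, 1, 12, 8, 11, 5, 6, 10]

rank | idx | suffix
   0 |   0 | abbbacdacaecc
   1 |   7 | acaecc
   2 |   4 | acdacaecc
   3 |   9 | aecc
   4 |   3 | bacdacaecc
   5 |   2 | bbacdacaecc
   6 |   1 | bbbacdacaecc
   7 |  12 | c
   8 |   8 | caecc
   9 |  11 | cc
  10 |   5 | cdacaecc
  11 |   6 | dacaecc
  12 |  10 | ecc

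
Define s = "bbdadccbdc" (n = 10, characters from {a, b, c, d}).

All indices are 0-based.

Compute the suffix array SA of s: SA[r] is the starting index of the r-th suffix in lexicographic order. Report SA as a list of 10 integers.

sorted suffixes:
  #0 SA[0]=3  'adccbdc'
  #1 SA[1]=0  'bbdadccbdc'
  #2 SA[2]=1  'bdadccbdc'
  #3 SA[3]=7  'bdc'
  #4 SA[4]=9  'c'
  #5 SA[5]=6  'cbdc'
  #6 SA[6]=5  'ccbdc'
  #7 SA[7]=2  'dadccbdc'
  #8 SA[8]=8  'dc'
  #9 SA[9]=4  'dccbdc'

[3, 0, 1, 7, 9, 6, 5, 2, 8, 4]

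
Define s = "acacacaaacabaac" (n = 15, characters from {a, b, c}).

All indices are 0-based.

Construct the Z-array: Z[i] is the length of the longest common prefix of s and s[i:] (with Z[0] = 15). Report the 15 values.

[15, 0, 5, 0, 3, 0, 1, 1, 3, 0, 1, 0, 1, 2, 0]

Z[0]=15
i=1: i≥r, start 0; Z[1]=0
i=2: i≥r, start 0; Z[2]=5 extend→box=[2,7)
i=3: min(r-i=4, Z[1]=0)=0; Z[3]=0
i=4: min(r-i=3, Z[2]=5)=3; Z[4]=3
i=5: min(r-i=2, Z[3]=0)=0; Z[5]=0
i=6: min(r-i=1, Z[4]=3)=1; Z[6]=1
i=7: i≥r, start 0; Z[7]=1 extend→box=[7,8)
i=8: i≥r, start 0; Z[8]=3 extend→box=[8,11)
i=9: min(r-i=2, Z[1]=0)=0; Z[9]=0
i=10: min(r-i=1, Z[2]=5)=1; Z[10]=1
i=11: i≥r, start 0; Z[11]=0
i=12: i≥r, start 0; Z[12]=1 extend→box=[12,13)
i=13: i≥r, start 0; Z[13]=2 extend→box=[13,15)
i=14: min(r-i=1, Z[1]=0)=0; Z[14]=0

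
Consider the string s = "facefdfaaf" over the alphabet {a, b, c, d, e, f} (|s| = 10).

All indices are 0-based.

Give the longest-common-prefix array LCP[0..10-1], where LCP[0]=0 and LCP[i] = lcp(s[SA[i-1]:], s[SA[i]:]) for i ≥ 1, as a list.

rank→(start, suffix):
  0 → (7, 'aaf')
  1 → (1, 'acefdfaaf')
  2 → (8, 'af')
  3 → (2, 'cefdfaaf')
  4 → (5, 'dfaaf')
  5 → (3, 'efdfaaf')
  6 → (9, 'f')
  7 → (6, 'faaf')
  8 → (0, 'facefdfaaf')
  9 → (4, 'fdfaaf')

SA = [7, 1, 8, 2, 5, 3, 9, 6, 0, 4]
i: (SA[i-1],SA[i]) lcp shared
  1: (7,1) 1 'a'
  2: (1,8) 1 'a'
  3: (8,2) 0 ''
  4: (2,5) 0 ''
  5: (5,3) 0 ''
  6: (3,9) 0 ''
  7: (9,6) 1 'f'
  8: (6,0) 2 'fa'
  9: (0,4) 1 'f'

[0, 1, 1, 0, 0, 0, 0, 1, 2, 1]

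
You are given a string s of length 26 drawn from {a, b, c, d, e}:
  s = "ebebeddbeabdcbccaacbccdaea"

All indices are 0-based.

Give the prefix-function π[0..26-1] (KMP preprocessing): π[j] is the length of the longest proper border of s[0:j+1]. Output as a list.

π[0] = 0
j=1 s[j]='b': π[1]=0 (border '')
j=2 s[j]='e': π[2]=1 (border 'e')
j=3 s[j]='b': π[3]=2 (border 'eb')
j=4 s[j]='e': π[4]=3 (border 'ebe')
j=5 s[j]='d': k: 3→1→0; π[5]=0 (border '')
j=6 s[j]='d': π[6]=0 (border '')
j=7 s[j]='b': π[7]=0 (border '')
j=8 s[j]='e': π[8]=1 (border 'e')
j=9 s[j]='a': k: 1→0; π[9]=0 (border '')
j=10 s[j]='b': π[10]=0 (border '')
j=11 s[j]='d': π[11]=0 (border '')
j=12 s[j]='c': π[12]=0 (border '')
j=13 s[j]='b': π[13]=0 (border '')
j=14 s[j]='c': π[14]=0 (border '')
j=15 s[j]='c': π[15]=0 (border '')
j=16 s[j]='a': π[16]=0 (border '')
j=17 s[j]='a': π[17]=0 (border '')
j=18 s[j]='c': π[18]=0 (border '')
j=19 s[j]='b': π[19]=0 (border '')
j=20 s[j]='c': π[20]=0 (border '')
j=21 s[j]='c': π[21]=0 (border '')
j=22 s[j]='d': π[22]=0 (border '')
j=23 s[j]='a': π[23]=0 (border '')
j=24 s[j]='e': π[24]=1 (border 'e')
j=25 s[j]='a': k: 1→0; π[25]=0 (border '')

[0, 0, 1, 2, 3, 0, 0, 0, 1, 0, 0, 0, 0, 0, 0, 0, 0, 0, 0, 0, 0, 0, 0, 0, 1, 0]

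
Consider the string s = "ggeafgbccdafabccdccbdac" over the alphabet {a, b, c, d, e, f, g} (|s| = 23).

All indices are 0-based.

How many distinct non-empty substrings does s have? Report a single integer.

251

rank | idx | suffix
   0 |  12 | abccdccbdac
   1 |  21 | ac
   2 |  10 | afabccdccbdac
   3 |   3 | afgbccdafabccdccbdac
   4 |   6 | bccdafabccdccbdac
   5 |  13 | bccdccbdac
   6 |  19 | bdac
   7 |  22 | c
   8 |  18 | cbdac
   9 |  17 | ccbdac
  10 |   7 | ccdafabccdccbdac
  11 |  14 | ccdccbdac
  12 |   8 | cdafabccdccbdac
  13 |  15 | cdccbdac
  14 |  20 | dac
  15 |   9 | dafabccdccbdac
  16 |  16 | dccbdac
  17 |   2 | eafgbccdafabccdccbdac
  18 |  11 | fabccdccbdac
  19 |   4 | fgbccdafabccdccbdac
  20 |   5 | gbccdafabccdccbdac
  21 |   1 | geafgbccdafabccdccbdac
  22 |   0 | ggeafgbccdafabccdccbdac

SA = [12, 21, 10, 3, 6, 13, 19, 22, 18, 17, 7, 14, 8, 15, 20, 9, 16, 2, 11, 4, 5, 1, 0]
[i] adj suffixes → lcp
  [1] 12/21 → 1 ('a')
  [2] 21/10 → 1 ('a')
  [3] 10/3 → 2 ('af')
  [4] 3/6 → 0 ('')
  [5] 6/13 → 4 ('bccd')
  [6] 13/19 → 1 ('b')
  [7] 19/22 → 0 ('')
  [8] 22/18 → 1 ('c')
  [9] 18/17 → 1 ('c')
  [10] 17/7 → 2 ('cc')
  [11] 7/14 → 3 ('ccd')
  [12] 14/8 → 1 ('c')
  [13] 8/15 → 2 ('cd')
  [14] 15/20 → 0 ('')
  [15] 20/9 → 2 ('da')
  [16] 9/16 → 1 ('d')
  [17] 16/2 → 0 ('')
  [18] 2/11 → 0 ('')
  [19] 11/4 → 1 ('f')
  [20] 4/5 → 0 ('')
  [21] 5/1 → 1 ('g')
  [22] 1/0 → 1 ('g')

n(n+1)/2 = 23·24/2 = 276
Σ LCP = 0 + 1 + 1 + 2 + 0 + 4 + 1 + 0 + 1 + 1 + 2 + 3 + 1 + 2 + 0 + 2 + 1 + 0 + 0 + 1 + 0 + 1 + 1 = 25
distinct = 276 − 25 = 251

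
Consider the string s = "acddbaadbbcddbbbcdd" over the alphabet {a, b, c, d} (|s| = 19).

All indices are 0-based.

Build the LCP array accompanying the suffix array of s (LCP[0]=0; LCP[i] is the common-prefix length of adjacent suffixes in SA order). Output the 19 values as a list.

[0, 1, 1, 0, 1, 2, 5, 1, 4, 0, 3, 4, 0, 1, 2, 3, 1, 2, 3]

rank→(start, suffix):
  0 → (5, 'aadbbcddbbbcdd')
  1 → (0, 'acddbaadbbcddbbbcdd')
  2 → (6, 'adbbcddbbbcdd')
  3 → (4, 'baadbbcddbbbcdd')
  4 → (13, 'bbbcdd')
  5 → (14, 'bbcdd')
  6 → (8, 'bbcddbbbcdd')
  7 → (15, 'bcdd')
  8 → (9, 'bcddbbbcdd')
  9 → (16, 'cdd')
  10 → (1, 'cddbaadbbcddbbbcdd')
  11 → (10, 'cddbbbcdd')
  12 → (18, 'd')
  13 → (3, 'dbaadbbcddbbbcdd')
  14 → (12, 'dbbbcdd')
  15 → (7, 'dbbcddbbbcdd')
  16 → (17, 'dd')
  17 → (2, 'ddbaadbbcddbbbcdd')
  18 → (11, 'ddbbbcdd')

SA = [5, 0, 6, 4, 13, 14, 8, 15, 9, 16, 1, 10, 18, 3, 12, 7, 17, 2, 11]
i: (SA[i-1],SA[i]) lcp shared
  1: (5,0) 1 'a'
  2: (0,6) 1 'a'
  3: (6,4) 0 ''
  4: (4,13) 1 'b'
  5: (13,14) 2 'bb'
  6: (14,8) 5 'bbcdd'
  7: (8,15) 1 'b'
  8: (15,9) 4 'bcdd'
  9: (9,16) 0 ''
  10: (16,1) 3 'cdd'
  11: (1,10) 4 'cddb'
  12: (10,18) 0 ''
  13: (18,3) 1 'd'
  14: (3,12) 2 'db'
  15: (12,7) 3 'dbb'
  16: (7,17) 1 'd'
  17: (17,2) 2 'dd'
  18: (2,11) 3 'ddb'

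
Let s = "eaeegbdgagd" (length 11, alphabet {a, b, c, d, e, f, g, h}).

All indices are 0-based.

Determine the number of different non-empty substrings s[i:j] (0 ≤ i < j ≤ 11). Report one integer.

60

sorted suffixes:
  #0 SA[0]=1  'aeegbdgagd'
  #1 SA[1]=8  'agd'
  #2 SA[2]=5  'bdgagd'
  #3 SA[3]=10  'd'
  #4 SA[4]=6  'dgagd'
  #5 SA[5]=0  'eaeegbdgagd'
  #6 SA[6]=2  'eegbdgagd'
  #7 SA[7]=3  'egbdgagd'
  #8 SA[8]=7  'gagd'
  #9 SA[9]=4  'gbdgagd'
  #10 SA[10]=9  'gd'

SA = [1, 8, 5, 10, 6, 0, 2, 3, 7, 4, 9]
[i] adj suffixes → lcp
  [1] 1/8 → 1 ('a')
  [2] 8/5 → 0 ('')
  [3] 5/10 → 0 ('')
  [4] 10/6 → 1 ('d')
  [5] 6/0 → 0 ('')
  [6] 0/2 → 1 ('e')
  [7] 2/3 → 1 ('e')
  [8] 3/7 → 0 ('')
  [9] 7/4 → 1 ('g')
  [10] 4/9 → 1 ('g')

n(n+1)/2 = 11·12/2 = 66
Σ LCP = 0 + 1 + 0 + 0 + 1 + 0 + 1 + 1 + 0 + 1 + 1 = 6
distinct = 66 − 6 = 60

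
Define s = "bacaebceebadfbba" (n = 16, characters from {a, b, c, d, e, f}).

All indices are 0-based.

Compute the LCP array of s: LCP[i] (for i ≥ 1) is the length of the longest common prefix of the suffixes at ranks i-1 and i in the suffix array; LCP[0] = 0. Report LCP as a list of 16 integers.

[0, 1, 1, 1, 0, 2, 2, 1, 1, 0, 1, 0, 0, 2, 1, 0]

rank | idx | suffix
   0 |  15 | a
   1 |   1 | acaebceebadfbba
   2 |  10 | adfbba
   3 |   3 | aebceebadfbba
   4 |  14 | ba
   5 |   0 | bacaebceebadfbba
   6 |   9 | badfbba
   7 |  13 | bba
   8 |   5 | bceebadfbba
   9 |   2 | caebceebadfbba
  10 |   6 | ceebadfbba
  11 |  11 | dfbba
  12 |   8 | ebadfbba
  13 |   4 | ebceebadfbba
  14 |   7 | eebadfbba
  15 |  12 | fbba

SA = [15, 1, 10, 3, 14, 0, 9, 13, 5, 2, 6, 11, 8, 4, 7, 12]
rank  pair      lcp
   1  s[15:],s[1:]  1  'a'
   2  s[1:],s[10:]  1  'a'
   3  s[10:],s[3:]  1  'a'
   4  s[3:],s[14:]  0  ''
   5  s[14:],s[0:]  2  'ba'
   6  s[0:],s[9:]  2  'ba'
   7  s[9:],s[13:]  1  'b'
   8  s[13:],s[5:]  1  'b'
   9  s[5:],s[2:]  0  ''
  10  s[2:],s[6:]  1  'c'
  11  s[6:],s[11:]  0  ''
  12  s[11:],s[8:]  0  ''
  13  s[8:],s[4:]  2  'eb'
  14  s[4:],s[7:]  1  'e'
  15  s[7:],s[12:]  0  ''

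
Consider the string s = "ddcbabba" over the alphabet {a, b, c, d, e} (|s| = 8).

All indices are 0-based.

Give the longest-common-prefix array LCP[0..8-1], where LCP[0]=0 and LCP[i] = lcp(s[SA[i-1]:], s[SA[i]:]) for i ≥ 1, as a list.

rank→(start, suffix):
  0 → (7, 'a')
  1 → (4, 'abba')
  2 → (6, 'ba')
  3 → (3, 'babba')
  4 → (5, 'bba')
  5 → (2, 'cbabba')
  6 → (1, 'dcbabba')
  7 → (0, 'ddcbabba')

SA = [7, 4, 6, 3, 5, 2, 1, 0]
i: (SA[i-1],SA[i]) lcp shared
  1: (7,4) 1 'a'
  2: (4,6) 0 ''
  3: (6,3) 2 'ba'
  4: (3,5) 1 'b'
  5: (5,2) 0 ''
  6: (2,1) 0 ''
  7: (1,0) 1 'd'

[0, 1, 0, 2, 1, 0, 0, 1]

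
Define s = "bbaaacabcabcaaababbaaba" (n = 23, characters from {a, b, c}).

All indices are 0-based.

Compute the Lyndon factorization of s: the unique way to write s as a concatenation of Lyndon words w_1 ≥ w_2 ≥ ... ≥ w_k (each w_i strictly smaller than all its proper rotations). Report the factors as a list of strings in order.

["b", "b", "aaacabcabc", "aaababbaab", "a"]

emit factor 1: 'b' (i=0, period=1)
emit factor 2: 'b' (i=1, period=1)
emit factor 3: 'aaacabcabc' (i=2, period=10)
emit factor 4: 'aaababbaab' (i=12, period=10)
emit factor 5: 'a' (i=22, period=1)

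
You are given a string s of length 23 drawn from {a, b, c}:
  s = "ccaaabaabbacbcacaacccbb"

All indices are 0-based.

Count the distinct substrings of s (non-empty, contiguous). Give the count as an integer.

rank | idx | suffix
   0 |   2 | aaabaabbacbcacaacccbb
   1 |   3 | aabaabbacbcacaacccbb
   2 |   6 | aabbacbcacaacccbb
   3 |  16 | aacccbb
   4 |   4 | abaabbacbcacaacccbb
   5 |   7 | abbacbcacaacccbb
   6 |  14 | acaacccbb
   7 |  10 | acbcacaacccbb
   8 |  17 | acccbb
   9 |  22 | b
  10 |   5 | baabbacbcacaacccbb
  11 |   9 | bacbcacaacccbb
  12 |  21 | bb
  13 |   8 | bbacbcacaacccbb
  14 |  12 | bcacaacccbb
  15 |   1 | caaabaabbacbcacaacccbb
  16 |  15 | caacccbb
  17 |  13 | cacaacccbb
  18 |  20 | cbb
  19 |  11 | cbcacaacccbb
  20 |   0 | ccaaabaabbacbcacaacccbb
  21 |  19 | ccbb
  22 |  18 | cccbb

SA = [2, 3, 6, 16, 4, 7, 14, 10, 17, 22, 5, 9, 21, 8, 12, 1, 15, 13, 20, 11, 0, 19, 18]
i: (SA[i-1],SA[i]) lcp shared
  1: (2,3) 2 'aa'
  2: (3,6) 3 'aab'
  3: (6,16) 2 'aa'
  4: (16,4) 1 'a'
  5: (4,7) 2 'ab'
  6: (7,14) 1 'a'
  7: (14,10) 2 'ac'
  8: (10,17) 2 'ac'
  9: (17,22) 0 ''
  10: (22,5) 1 'b'
  11: (5,9) 2 'ba'
  12: (9,21) 1 'b'
  13: (21,8) 2 'bb'
  14: (8,12) 1 'b'
  15: (12,1) 0 ''
  16: (1,15) 3 'caa'
  17: (15,13) 2 'ca'
  18: (13,20) 1 'c'
  19: (20,11) 2 'cb'
  20: (11,0) 1 'c'
  21: (0,19) 2 'cc'
  22: (19,18) 2 'cc'

n(n+1)/2 = 23·24/2 = 276
Σ LCP = 0 + 2 + 3 + 2 + 1 + 2 + 1 + 2 + 2 + 0 + 1 + 2 + 1 + 2 + 1 + 0 + 3 + 2 + 1 + 2 + 1 + 2 + 2 = 35
distinct = 276 − 35 = 241

241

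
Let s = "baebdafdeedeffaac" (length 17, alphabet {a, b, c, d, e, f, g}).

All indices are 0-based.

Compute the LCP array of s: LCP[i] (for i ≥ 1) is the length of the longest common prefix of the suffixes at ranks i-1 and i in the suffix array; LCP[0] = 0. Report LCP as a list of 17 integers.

rank→(start, suffix):
  0 → (14, 'aac')
  1 → (15, 'ac')
  2 → (1, 'aebdafdeedeffaac')
  3 → (5, 'afdeedeffaac')
  4 → (0, 'baebdafdeedeffaac')
  5 → (3, 'bdafdeedeffaac')
  6 → (16, 'c')
  7 → (4, 'dafdeedeffaac')
  8 → (7, 'deedeffaac')
  9 → (10, 'deffaac')
  10 → (2, 'ebdafdeedeffaac')
  11 → (9, 'edeffaac')
  12 → (8, 'eedeffaac')
  13 → (11, 'effaac')
  14 → (13, 'faac')
  15 → (6, 'fdeedeffaac')
  16 → (12, 'ffaac')

SA = [14, 15, 1, 5, 0, 3, 16, 4, 7, 10, 2, 9, 8, 11, 13, 6, 12]
i: (SA[i-1],SA[i]) lcp shared
  1: (14,15) 1 'a'
  2: (15,1) 1 'a'
  3: (1,5) 1 'a'
  4: (5,0) 0 ''
  5: (0,3) 1 'b'
  6: (3,16) 0 ''
  7: (16,4) 0 ''
  8: (4,7) 1 'd'
  9: (7,10) 2 'de'
  10: (10,2) 0 ''
  11: (2,9) 1 'e'
  12: (9,8) 1 'e'
  13: (8,11) 1 'e'
  14: (11,13) 0 ''
  15: (13,6) 1 'f'
  16: (6,12) 1 'f'

[0, 1, 1, 1, 0, 1, 0, 0, 1, 2, 0, 1, 1, 1, 0, 1, 1]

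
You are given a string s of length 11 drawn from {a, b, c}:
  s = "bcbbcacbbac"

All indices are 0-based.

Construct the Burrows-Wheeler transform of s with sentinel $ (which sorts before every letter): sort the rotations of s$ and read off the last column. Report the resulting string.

rank  rotation      last
    0  $bcbbcacbbac  c
    1  ac$bcbbcacbb  b
    2  acbbac$bcbbc  c
    3  bac$bcbbcacb  b
    4  bbac$bcbbcac  c
    5  bbcacbbac$bc  c
    6  bcacbbac$bcb  b
    7  bcbbcacbbac$  $
    8  c$bcbbcacbba  a
    9  cacbbac$bcbb  b
   10  cbbac$bcbbca  a
   11  cbbcacbbac$b  b

cbcbccb$abab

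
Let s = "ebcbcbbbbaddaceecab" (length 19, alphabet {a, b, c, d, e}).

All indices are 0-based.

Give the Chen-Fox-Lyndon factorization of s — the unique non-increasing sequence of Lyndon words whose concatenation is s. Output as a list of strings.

["e", "bc", "bc", "b", "b", "b", "b", "add", "aceec", "ab"]

emit factor 1: 'e' (i=0, period=1)
emit factor 2: 'bc' (i=1, period=2)
emit factor 3: 'bc' (i=3, period=2)
emit factor 4: 'b' (i=5, period=1)
emit factor 5: 'b' (i=6, period=1)
emit factor 6: 'b' (i=7, period=1)
emit factor 7: 'b' (i=8, period=1)
emit factor 8: 'add' (i=9, period=3)
emit factor 9: 'aceec' (i=12, period=5)
emit factor 10: 'ab' (i=17, period=2)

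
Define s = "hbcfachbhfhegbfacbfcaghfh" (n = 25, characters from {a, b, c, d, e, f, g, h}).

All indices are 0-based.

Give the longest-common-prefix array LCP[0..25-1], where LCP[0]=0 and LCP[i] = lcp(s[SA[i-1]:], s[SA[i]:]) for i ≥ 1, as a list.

rank→(start, suffix):
  0 → (15, 'acbfcaghfh')
  1 → (4, 'achbhfhegbfacbfcaghfh')
  2 → (20, 'aghfh')
  3 → (1, 'bcfachbhfhegbfacbfcaghfh')
  4 → (13, 'bfacbfcaghfh')
  5 → (17, 'bfcaghfh')
  6 → (7, 'bhfhegbfacbfcaghfh')
  7 → (19, 'caghfh')
  8 → (16, 'cbfcaghfh')
  9 → (2, 'cfachbhfhegbfacbfcaghfh')
  10 → (5, 'chbhfhegbfacbfcaghfh')
  11 → (11, 'egbfacbfcaghfh')
  12 → (14, 'facbfcaghfh')
  13 → (3, 'fachbhfhegbfacbfcaghfh')
  14 → (18, 'fcaghfh')
  15 → (23, 'fh')
  16 → (9, 'fhegbfacbfcaghfh')
  17 → (12, 'gbfacbfcaghfh')
  18 → (21, 'ghfh')
  19 → (24, 'h')
  20 → (0, 'hbcfachbhfhegbfacbfcaghfh')
  21 → (6, 'hbhfhegbfacbfcaghfh')
  22 → (10, 'hegbfacbfcaghfh')
  23 → (22, 'hfh')
  24 → (8, 'hfhegbfacbfcaghfh')

SA = [15, 4, 20, 1, 13, 17, 7, 19, 16, 2, 5, 11, 14, 3, 18, 23, 9, 12, 21, 24, 0, 6, 10, 22, 8]
i: (SA[i-1],SA[i]) lcp shared
  1: (15,4) 2 'ac'
  2: (4,20) 1 'a'
  3: (20,1) 0 ''
  4: (1,13) 1 'b'
  5: (13,17) 2 'bf'
  6: (17,7) 1 'b'
  7: (7,19) 0 ''
  8: (19,16) 1 'c'
  9: (16,2) 1 'c'
  10: (2,5) 1 'c'
  11: (5,11) 0 ''
  12: (11,14) 0 ''
  13: (14,3) 3 'fac'
  14: (3,18) 1 'f'
  15: (18,23) 1 'f'
  16: (23,9) 2 'fh'
  17: (9,12) 0 ''
  18: (12,21) 1 'g'
  19: (21,24) 0 ''
  20: (24,0) 1 'h'
  21: (0,6) 2 'hb'
  22: (6,10) 1 'h'
  23: (10,22) 1 'h'
  24: (22,8) 3 'hfh'

[0, 2, 1, 0, 1, 2, 1, 0, 1, 1, 1, 0, 0, 3, 1, 1, 2, 0, 1, 0, 1, 2, 1, 1, 3]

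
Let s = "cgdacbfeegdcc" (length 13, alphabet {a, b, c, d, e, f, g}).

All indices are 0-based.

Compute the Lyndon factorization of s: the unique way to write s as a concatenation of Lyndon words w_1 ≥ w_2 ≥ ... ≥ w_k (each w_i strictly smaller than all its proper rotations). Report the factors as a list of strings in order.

["cgd", "acbfeegdcc"]

emit factor 1: 'cgd' (i=0, period=3)
emit factor 2: 'acbfeegdcc' (i=3, period=10)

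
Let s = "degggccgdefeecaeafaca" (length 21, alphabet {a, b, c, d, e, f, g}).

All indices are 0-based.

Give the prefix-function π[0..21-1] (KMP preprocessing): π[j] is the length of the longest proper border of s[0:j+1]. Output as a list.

π[0] = 0
j=1 s[j]='e': π[1]=0 (border '')
j=2 s[j]='g': π[2]=0 (border '')
j=3 s[j]='g': π[3]=0 (border '')
j=4 s[j]='g': π[4]=0 (border '')
j=5 s[j]='c': π[5]=0 (border '')
j=6 s[j]='c': π[6]=0 (border '')
j=7 s[j]='g': π[7]=0 (border '')
j=8 s[j]='d': π[8]=1 (border 'd')
j=9 s[j]='e': π[9]=2 (border 'de')
j=10 s[j]='f': k: 2→0; π[10]=0 (border '')
j=11 s[j]='e': π[11]=0 (border '')
j=12 s[j]='e': π[12]=0 (border '')
j=13 s[j]='c': π[13]=0 (border '')
j=14 s[j]='a': π[14]=0 (border '')
j=15 s[j]='e': π[15]=0 (border '')
j=16 s[j]='a': π[16]=0 (border '')
j=17 s[j]='f': π[17]=0 (border '')
j=18 s[j]='a': π[18]=0 (border '')
j=19 s[j]='c': π[19]=0 (border '')
j=20 s[j]='a': π[20]=0 (border '')

[0, 0, 0, 0, 0, 0, 0, 0, 1, 2, 0, 0, 0, 0, 0, 0, 0, 0, 0, 0, 0]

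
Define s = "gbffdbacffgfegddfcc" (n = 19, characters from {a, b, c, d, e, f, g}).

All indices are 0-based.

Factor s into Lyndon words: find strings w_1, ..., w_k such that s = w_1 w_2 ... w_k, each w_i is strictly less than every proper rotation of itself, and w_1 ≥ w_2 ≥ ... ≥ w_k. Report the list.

["g", "bffd", "b", "acffgfegddfcc"]

emit factor 1: 'g' (i=0, period=1)
emit factor 2: 'bffd' (i=1, period=4)
emit factor 3: 'b' (i=5, period=1)
emit factor 4: 'acffgfegddfcc' (i=6, period=13)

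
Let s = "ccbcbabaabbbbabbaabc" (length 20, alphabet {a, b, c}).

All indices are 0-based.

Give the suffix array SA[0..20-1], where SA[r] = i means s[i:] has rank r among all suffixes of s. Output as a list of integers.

sorted suffixes:
  #0 SA[0]=7  'aabbbbabbaabc'
  #1 SA[1]=16  'aabc'
  #2 SA[2]=5  'abaabbbbabbaabc'
  #3 SA[3]=13  'abbaabc'
  #4 SA[4]=8  'abbbbabbaabc'
  #5 SA[5]=17  'abc'
  #6 SA[6]=6  'baabbbbabbaabc'
  #7 SA[7]=15  'baabc'
  #8 SA[8]=4  'babaabbbbabbaabc'
  #9 SA[9]=12  'babbaabc'
  #10 SA[10]=14  'bbaabc'
  #11 SA[11]=11  'bbabbaabc'
  #12 SA[12]=10  'bbbabbaabc'
  #13 SA[13]=9  'bbbbabbaabc'
  #14 SA[14]=18  'bc'
  #15 SA[15]=2  'bcbabaabbbbabbaabc'
  #16 SA[16]=19  'c'
  #17 SA[17]=3  'cbabaabbbbabbaabc'
  #18 SA[18]=1  'cbcbabaabbbbabbaabc'
  #19 SA[19]=0  'ccbcbabaabbbbabbaabc'

[7, 16, 5, 13, 8, 17, 6, 15, 4, 12, 14, 11, 10, 9, 18, 2, 19, 3, 1, 0]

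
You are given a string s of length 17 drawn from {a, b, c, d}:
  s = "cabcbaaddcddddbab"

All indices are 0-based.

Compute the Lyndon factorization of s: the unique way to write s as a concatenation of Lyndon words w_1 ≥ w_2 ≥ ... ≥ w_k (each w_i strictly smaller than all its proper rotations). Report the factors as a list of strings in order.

["c", "abcb", "aaddcddddbab"]

emit factor 1: 'c' (i=0, period=1)
emit factor 2: 'abcb' (i=1, period=4)
emit factor 3: 'aaddcddddbab' (i=5, period=12)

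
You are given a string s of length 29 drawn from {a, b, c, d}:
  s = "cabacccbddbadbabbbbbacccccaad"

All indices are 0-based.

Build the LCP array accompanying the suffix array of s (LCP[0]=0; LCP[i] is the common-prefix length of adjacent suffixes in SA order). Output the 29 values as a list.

[0, 1, 2, 1, 4, 1, 2, 0, 2, 5, 2, 1, 2, 3, 4, 1, 0, 2, 1, 1, 2, 2, 3, 3, 4, 0, 1, 3, 1]

rank→(start, suffix):
  0 → (26, 'aad')
  1 → (1, 'abacccbddbadbabbbbbacccccaad')
  2 → (14, 'abbbbbacccccaad')
  3 → (3, 'acccbddbadbabbbbbacccccaad')
  4 → (20, 'acccccaad')
  5 → (27, 'ad')
  6 → (11, 'adbabbbbbacccccaad')
  7 → (13, 'babbbbbacccccaad')
  8 → (2, 'bacccbddbadbabbbbbacccccaad')
  9 → (19, 'bacccccaad')
  10 → (10, 'badbabbbbbacccccaad')
  11 → (18, 'bbacccccaad')
  12 → (17, 'bbbacccccaad')
  13 → (16, 'bbbbacccccaad')
  14 → (15, 'bbbbbacccccaad')
  15 → (7, 'bddbadbabbbbbacccccaad')
  16 → (25, 'caad')
  17 → (0, 'cabacccbddbadbabbbbbacccccaad')
  18 → (6, 'cbddbadbabbbbbacccccaad')
  19 → (24, 'ccaad')
  20 → (5, 'ccbddbadbabbbbbacccccaad')
  21 → (23, 'cccaad')
  22 → (4, 'cccbddbadbabbbbbacccccaad')
  23 → (22, 'ccccaad')
  24 → (21, 'cccccaad')
  25 → (28, 'd')
  26 → (12, 'dbabbbbbacccccaad')
  27 → (9, 'dbadbabbbbbacccccaad')
  28 → (8, 'ddbadbabbbbbacccccaad')

SA = [26, 1, 14, 3, 20, 27, 11, 13, 2, 19, 10, 18, 17, 16, 15, 7, 25, 0, 6, 24, 5, 23, 4, 22, 21, 28, 12, 9, 8]
rank  pair      lcp
   1  s[26:],s[1:]  1  'a'
   2  s[1:],s[14:]  2  'ab'
   3  s[14:],s[3:]  1  'a'
   4  s[3:],s[20:]  4  'accc'
   5  s[20:],s[27:]  1  'a'
   6  s[27:],s[11:]  2  'ad'
   7  s[11:],s[13:]  0  ''
   8  s[13:],s[2:]  2  'ba'
   9  s[2:],s[19:]  5  'baccc'
  10  s[19:],s[10:]  2  'ba'
  11  s[10:],s[18:]  1  'b'
  12  s[18:],s[17:]  2  'bb'
  13  s[17:],s[16:]  3  'bbb'
  14  s[16:],s[15:]  4  'bbbb'
  15  s[15:],s[7:]  1  'b'
  16  s[7:],s[25:]  0  ''
  17  s[25:],s[0:]  2  'ca'
  18  s[0:],s[6:]  1  'c'
  19  s[6:],s[24:]  1  'c'
  20  s[24:],s[5:]  2  'cc'
  21  s[5:],s[23:]  2  'cc'
  22  s[23:],s[4:]  3  'ccc'
  23  s[4:],s[22:]  3  'ccc'
  24  s[22:],s[21:]  4  'cccc'
  25  s[21:],s[28:]  0  ''
  26  s[28:],s[12:]  1  'd'
  27  s[12:],s[9:]  3  'dba'
  28  s[9:],s[8:]  1  'd'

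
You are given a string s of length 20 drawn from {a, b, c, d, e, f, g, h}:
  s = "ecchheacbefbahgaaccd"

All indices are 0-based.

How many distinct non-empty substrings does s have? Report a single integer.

rank→(start, suffix):
  0 → (15, 'aaccd')
  1 → (6, 'acbefbahgaaccd')
  2 → (16, 'accd')
  3 → (12, 'ahgaaccd')
  4 → (11, 'bahgaaccd')
  5 → (8, 'befbahgaaccd')
  6 → (7, 'cbefbahgaaccd')
  7 → (17, 'ccd')
  8 → (1, 'cchheacbefbahgaaccd')
  9 → (18, 'cd')
  10 → (2, 'chheacbefbahgaaccd')
  11 → (19, 'd')
  12 → (5, 'eacbefbahgaaccd')
  13 → (0, 'ecchheacbefbahgaaccd')
  14 → (9, 'efbahgaaccd')
  15 → (10, 'fbahgaaccd')
  16 → (14, 'gaaccd')
  17 → (4, 'heacbefbahgaaccd')
  18 → (13, 'hgaaccd')
  19 → (3, 'hheacbefbahgaaccd')

SA = [15, 6, 16, 12, 11, 8, 7, 17, 1, 18, 2, 19, 5, 0, 9, 10, 14, 4, 13, 3]
[i] adj suffixes → lcp
  [1] 15/6 → 1 ('a')
  [2] 6/16 → 2 ('ac')
  [3] 16/12 → 1 ('a')
  [4] 12/11 → 0 ('')
  [5] 11/8 → 1 ('b')
  [6] 8/7 → 0 ('')
  [7] 7/17 → 1 ('c')
  [8] 17/1 → 2 ('cc')
  [9] 1/18 → 1 ('c')
  [10] 18/2 → 1 ('c')
  [11] 2/19 → 0 ('')
  [12] 19/5 → 0 ('')
  [13] 5/0 → 1 ('e')
  [14] 0/9 → 1 ('e')
  [15] 9/10 → 0 ('')
  [16] 10/14 → 0 ('')
  [17] 14/4 → 0 ('')
  [18] 4/13 → 1 ('h')
  [19] 13/3 → 1 ('h')

n(n+1)/2 = 20·21/2 = 210
Σ LCP = 0 + 1 + 2 + 1 + 0 + 1 + 0 + 1 + 2 + 1 + 1 + 0 + 0 + 1 + 1 + 0 + 0 + 0 + 1 + 1 = 14
distinct = 210 − 14 = 196

196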